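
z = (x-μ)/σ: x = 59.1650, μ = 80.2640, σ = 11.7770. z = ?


z = (59.1650 - 80.2640)/11.7770
= -21.0990/11.7770
= -1.7915

z = -1.7915


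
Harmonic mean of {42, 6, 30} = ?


Sum of reciprocals = 1/42 + 1/6 + 1/30 = 0.223810
HM = 3/0.223810 = 13.4043

HM = 13.4043


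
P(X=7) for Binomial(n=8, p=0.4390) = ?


C(8,7) = 8
p^7 = 0.003142
(1-p)^1 = 0.561000
P = 8 * 0.003142 * 0.561000 = 0.0141

P(X=7) = 0.0141


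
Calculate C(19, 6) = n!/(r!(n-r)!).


C(19,6) = 19!/(6! × 13!)
= 121645100408832000/(720 × 6227020800)
= 27132

C(19,6) = 27132


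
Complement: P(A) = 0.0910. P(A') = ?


P(not A) = 1 - 0.0910 = 0.9090

P(not A) = 0.9090


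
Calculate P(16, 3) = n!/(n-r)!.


P(16,3) = 16!/13!
= 20922789888000/6227020800
= 3360

P(16,3) = 3360


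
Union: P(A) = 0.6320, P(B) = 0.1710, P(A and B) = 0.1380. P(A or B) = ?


P(A∪B) = 0.6320 + 0.1710 - 0.1380
= 0.8030 - 0.1380
= 0.6650

P(A∪B) = 0.6650


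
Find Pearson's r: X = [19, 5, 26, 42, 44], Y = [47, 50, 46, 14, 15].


Mean X = 27.2000, Mean Y = 34.4000
SD X = 14.579438, SD Y = 16.304601
Cov = -218.280000
r = -218.280000/(14.579438*16.304601) = -0.9183

r = -0.9183


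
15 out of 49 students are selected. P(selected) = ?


P = 15/49 = 0.3061

P = 0.3061


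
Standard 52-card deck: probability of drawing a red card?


26 red cards in 52 cards
P = 26/52 = 0.5000

P = 0.5000


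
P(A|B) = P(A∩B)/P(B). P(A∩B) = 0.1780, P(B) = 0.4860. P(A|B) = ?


P(A|B) = 0.1780/0.4860 = 0.3663

P(A|B) = 0.3663


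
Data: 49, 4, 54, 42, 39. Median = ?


Sorted: 4, 39, 42, 49, 54
n = 5 (odd)
Middle value = 42

Median = 42


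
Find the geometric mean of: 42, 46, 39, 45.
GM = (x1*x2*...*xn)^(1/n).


Product = 42 × 46 × 39 × 45 = 3390660
GM = 3390660^(1/4) = 42.9112

GM = 42.9112


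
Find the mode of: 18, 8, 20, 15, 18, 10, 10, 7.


Frequencies: 7:1, 8:1, 10:2, 15:1, 18:2, 20:1
Max frequency = 2
Mode = 10, 18

Mode = 10, 18


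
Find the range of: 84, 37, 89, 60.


Max = 89, Min = 37
Range = 89 - 37 = 52

Range = 52


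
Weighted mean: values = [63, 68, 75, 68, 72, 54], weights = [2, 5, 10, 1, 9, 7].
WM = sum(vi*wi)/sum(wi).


Numerator = 63*2 + 68*5 + 75*10 + 68*1 + 72*9 + 54*7 = 2310
Denominator = 2 + 5 + 10 + 1 + 9 + 7 = 34
WM = 2310/34 = 67.9412

WM = 67.9412


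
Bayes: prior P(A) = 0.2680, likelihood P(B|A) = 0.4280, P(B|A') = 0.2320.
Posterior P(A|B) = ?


P(B) = P(B|A)*P(A) + P(B|A')*P(A')
= 0.4280*0.2680 + 0.2320*0.7320
= 0.114704 + 0.169824 = 0.284528
P(A|B) = 0.114704/0.284528 = 0.4031

P(A|B) = 0.4031


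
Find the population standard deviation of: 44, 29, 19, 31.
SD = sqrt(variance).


Mean = 30.7500
Variance = 79.1875
SD = sqrt(79.1875) = 8.8987

SD = 8.8987


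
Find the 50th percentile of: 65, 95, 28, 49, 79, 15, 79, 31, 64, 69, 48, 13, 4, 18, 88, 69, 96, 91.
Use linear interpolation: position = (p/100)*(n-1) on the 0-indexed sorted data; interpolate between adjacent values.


Sorted: 4, 13, 15, 18, 28, 31, 48, 49, 64, 65, 69, 69, 79, 79, 88, 91, 95, 96
n = 18
Index = 50/100 * 17 = 8.5000
Lower = data[8] = 64, Upper = data[9] = 65
P50 = 64 + 0.5000*(1) = 64.5000

P50 = 64.5000


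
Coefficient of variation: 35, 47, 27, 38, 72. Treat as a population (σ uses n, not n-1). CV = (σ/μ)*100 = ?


Mean = 43.8000
SD = 15.4842
CV = (15.4842/43.8000)*100 = 35.3520%

CV = 35.3520%


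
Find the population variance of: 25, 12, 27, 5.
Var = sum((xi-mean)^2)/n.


Mean = 17.2500
Squared deviations: 60.0625, 27.5625, 95.0625, 150.0625
Sum = 332.7500
Variance = 332.7500/4 = 83.1875

Variance = 83.1875


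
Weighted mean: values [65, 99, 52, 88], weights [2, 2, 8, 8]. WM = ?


Numerator = 65*2 + 99*2 + 52*8 + 88*8 = 1448
Denominator = 2 + 2 + 8 + 8 = 20
WM = 1448/20 = 72.4000

WM = 72.4000


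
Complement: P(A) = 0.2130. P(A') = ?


P(not A) = 1 - 0.2130 = 0.7870

P(not A) = 0.7870


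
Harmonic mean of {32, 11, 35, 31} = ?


Sum of reciprocals = 1/32 + 1/11 + 1/35 + 1/31 = 0.182989
HM = 4/0.182989 = 21.8593

HM = 21.8593


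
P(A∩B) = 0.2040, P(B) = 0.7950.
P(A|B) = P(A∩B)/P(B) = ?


P(A|B) = 0.2040/0.7950 = 0.2566

P(A|B) = 0.2566


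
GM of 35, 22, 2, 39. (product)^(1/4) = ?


Product = 35 × 22 × 2 × 39 = 60060
GM = 60060^(1/4) = 15.6548

GM = 15.6548


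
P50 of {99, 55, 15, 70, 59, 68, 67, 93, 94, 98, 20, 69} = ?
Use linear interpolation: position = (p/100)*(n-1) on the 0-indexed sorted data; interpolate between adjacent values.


Sorted: 15, 20, 55, 59, 67, 68, 69, 70, 93, 94, 98, 99
n = 12
Index = 50/100 * 11 = 5.5000
Lower = data[5] = 68, Upper = data[6] = 69
P50 = 68 + 0.5000*(1) = 68.5000

P50 = 68.5000


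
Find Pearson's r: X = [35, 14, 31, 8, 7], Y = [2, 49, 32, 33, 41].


Mean X = 19.0000, Mean Y = 31.4000
SD X = 11.747340, SD Y = 15.932357
Cov = -136.800000
r = -136.800000/(11.747340*15.932357) = -0.7309

r = -0.7309


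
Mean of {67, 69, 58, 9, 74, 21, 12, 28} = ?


Sum = 67 + 69 + 58 + 9 + 74 + 21 + 12 + 28 = 338
n = 8
Mean = 338/8 = 42.2500

Mean = 42.2500


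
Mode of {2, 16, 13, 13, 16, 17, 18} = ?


Frequencies: 2:1, 13:2, 16:2, 17:1, 18:1
Max frequency = 2
Mode = 13, 16

Mode = 13, 16


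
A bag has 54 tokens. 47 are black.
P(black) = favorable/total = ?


P = 47/54 = 0.8704

P = 0.8704


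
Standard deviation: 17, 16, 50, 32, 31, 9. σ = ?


Mean = 25.8333
Variance = 184.4722
SD = sqrt(184.4722) = 13.5821

SD = 13.5821


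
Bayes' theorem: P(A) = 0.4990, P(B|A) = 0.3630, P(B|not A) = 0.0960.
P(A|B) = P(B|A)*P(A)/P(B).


P(B) = P(B|A)*P(A) + P(B|A')*P(A')
= 0.3630*0.4990 + 0.0960*0.5010
= 0.181137 + 0.048096 = 0.229233
P(A|B) = 0.181137/0.229233 = 0.7902

P(A|B) = 0.7902


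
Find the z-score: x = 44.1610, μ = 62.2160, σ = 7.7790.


z = (44.1610 - 62.2160)/7.7790
= -18.0550/7.7790
= -2.3210

z = -2.3210


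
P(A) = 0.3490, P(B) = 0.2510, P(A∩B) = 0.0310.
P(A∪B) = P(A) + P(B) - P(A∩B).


P(A∪B) = 0.3490 + 0.2510 - 0.0310
= 0.6000 - 0.0310
= 0.5690

P(A∪B) = 0.5690


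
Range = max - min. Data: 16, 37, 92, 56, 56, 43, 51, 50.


Max = 92, Min = 16
Range = 92 - 16 = 76

Range = 76


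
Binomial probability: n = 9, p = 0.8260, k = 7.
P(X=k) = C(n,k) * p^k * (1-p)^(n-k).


C(9,7) = 36
p^7 = 0.262337
(1-p)^2 = 0.030276
P = 36 * 0.262337 * 0.030276 = 0.2859

P(X=7) = 0.2859


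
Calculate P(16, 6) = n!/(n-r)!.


P(16,6) = 16!/10!
= 20922789888000/3628800
= 5765760

P(16,6) = 5765760


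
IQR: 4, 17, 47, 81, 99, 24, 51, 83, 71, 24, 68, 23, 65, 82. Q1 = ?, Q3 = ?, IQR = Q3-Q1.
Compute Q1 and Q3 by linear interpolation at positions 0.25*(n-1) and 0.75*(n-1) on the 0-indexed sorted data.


Sorted: 4, 17, 23, 24, 24, 47, 51, 65, 68, 71, 81, 82, 83, 99
Q1 (25th %ile) = 24.0000
Q3 (75th %ile) = 78.5000
IQR = 78.5000 - 24.0000 = 54.5000

IQR = 54.5000


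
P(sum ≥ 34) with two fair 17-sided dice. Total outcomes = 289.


Total outcomes = 17×17 = 289
Favorable (sum ≥ 34): 1
P = 1/289 = 0.0035

P = 0.0035


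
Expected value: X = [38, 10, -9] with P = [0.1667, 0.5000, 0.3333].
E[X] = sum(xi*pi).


E[X] = 38*0.1667 + 10*0.5000 - 9*0.3333
= 6.3346 + 5.0000 - 2.9997
= 8.3349

E[X] = 8.3349


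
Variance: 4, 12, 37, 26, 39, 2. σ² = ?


Mean = 20.0000
Squared deviations: 256.0000, 64.0000, 289.0000, 36.0000, 361.0000, 324.0000
Sum = 1330.0000
Variance = 1330.0000/6 = 221.6667

Variance = 221.6667


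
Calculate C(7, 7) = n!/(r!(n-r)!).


C(7,7) = 7!/(7! × 0!)
= 5040/(5040 × 1)
= 1

C(7,7) = 1


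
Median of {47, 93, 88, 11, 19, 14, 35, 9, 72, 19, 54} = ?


Sorted: 9, 11, 14, 19, 19, 35, 47, 54, 72, 88, 93
n = 11 (odd)
Middle value = 35

Median = 35


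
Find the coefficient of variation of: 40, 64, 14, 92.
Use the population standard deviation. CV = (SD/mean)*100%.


Mean = 52.5000
SD = 28.8574
CV = (28.8574/52.5000)*100 = 54.9665%

CV = 54.9665%


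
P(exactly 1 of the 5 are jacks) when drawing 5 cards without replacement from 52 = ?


Hypergeometric: P(X=1) = C(4,1)·C(48,4) / C(52,5)
= 4 × 194580 / 2598960
= 778320/2598960 = 0.2995

P = 0.2995


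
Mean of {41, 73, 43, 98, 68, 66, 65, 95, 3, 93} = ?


Sum = 41 + 73 + 43 + 98 + 68 + 66 + 65 + 95 + 3 + 93 = 645
n = 10
Mean = 645/10 = 64.5000

Mean = 64.5000


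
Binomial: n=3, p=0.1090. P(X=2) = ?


C(3,2) = 3
p^2 = 0.011881
(1-p)^1 = 0.891000
P = 3 * 0.011881 * 0.891000 = 0.0318

P(X=2) = 0.0318


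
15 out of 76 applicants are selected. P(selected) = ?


P = 15/76 = 0.1974

P = 0.1974


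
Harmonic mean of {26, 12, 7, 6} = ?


Sum of reciprocals = 1/26 + 1/12 + 1/7 + 1/6 = 0.431319
HM = 4/0.431319 = 9.2739

HM = 9.2739


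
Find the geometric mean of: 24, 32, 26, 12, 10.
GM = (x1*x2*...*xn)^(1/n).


Product = 24 × 32 × 26 × 12 × 10 = 2396160
GM = 2396160^(1/5) = 18.8757

GM = 18.8757


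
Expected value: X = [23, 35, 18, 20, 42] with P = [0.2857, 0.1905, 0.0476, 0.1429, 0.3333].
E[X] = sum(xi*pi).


E[X] = 23*0.2857 + 35*0.1905 + 18*0.0476 + 20*0.1429 + 42*0.3333
= 6.5711 + 6.6675 + 0.8568 + 2.8580 + 13.9986
= 30.9520

E[X] = 30.9520


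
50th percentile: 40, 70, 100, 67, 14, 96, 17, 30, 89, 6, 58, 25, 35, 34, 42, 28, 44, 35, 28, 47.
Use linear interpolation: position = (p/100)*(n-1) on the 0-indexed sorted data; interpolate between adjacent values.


Sorted: 6, 14, 17, 25, 28, 28, 30, 34, 35, 35, 40, 42, 44, 47, 58, 67, 70, 89, 96, 100
n = 20
Index = 50/100 * 19 = 9.5000
Lower = data[9] = 35, Upper = data[10] = 40
P50 = 35 + 0.5000*(5) = 37.5000

P50 = 37.5000


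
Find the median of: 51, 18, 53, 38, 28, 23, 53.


Sorted: 18, 23, 28, 38, 51, 53, 53
n = 7 (odd)
Middle value = 38

Median = 38


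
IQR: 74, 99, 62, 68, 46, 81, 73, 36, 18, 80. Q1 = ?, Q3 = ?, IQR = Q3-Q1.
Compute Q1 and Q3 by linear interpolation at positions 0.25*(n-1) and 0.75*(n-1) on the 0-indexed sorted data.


Sorted: 18, 36, 46, 62, 68, 73, 74, 80, 81, 99
Q1 (25th %ile) = 50.0000
Q3 (75th %ile) = 78.5000
IQR = 78.5000 - 50.0000 = 28.5000

IQR = 28.5000


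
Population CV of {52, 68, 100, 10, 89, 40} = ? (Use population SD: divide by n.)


Mean = 59.8333
SD = 30.1906
CV = (30.1906/59.8333)*100 = 50.4578%

CV = 50.4578%


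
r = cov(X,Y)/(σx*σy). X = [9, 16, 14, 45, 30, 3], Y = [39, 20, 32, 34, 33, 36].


Mean X = 19.5000, Mean Y = 32.3333
SD X = 14.056434, SD Y = 5.962848
Cov = -6.000000
r = -6.000000/(14.056434*5.962848) = -0.0716

r = -0.0716


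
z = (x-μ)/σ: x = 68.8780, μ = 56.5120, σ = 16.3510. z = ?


z = (68.8780 - 56.5120)/16.3510
= 12.3660/16.3510
= 0.7563

z = 0.7563


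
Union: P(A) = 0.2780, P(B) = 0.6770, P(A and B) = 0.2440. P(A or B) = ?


P(A∪B) = 0.2780 + 0.6770 - 0.2440
= 0.9550 - 0.2440
= 0.7110

P(A∪B) = 0.7110


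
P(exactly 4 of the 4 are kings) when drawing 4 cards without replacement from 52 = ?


Hypergeometric: P(X=4) = C(4,4)·C(48,0) / C(52,4)
= 1 × 1 / 270725
= 1/270725 = 3.6938e-06

P = 3.6938e-06


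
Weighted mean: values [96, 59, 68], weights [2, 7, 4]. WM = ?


Numerator = 96*2 + 59*7 + 68*4 = 877
Denominator = 2 + 7 + 4 = 13
WM = 877/13 = 67.4615

WM = 67.4615


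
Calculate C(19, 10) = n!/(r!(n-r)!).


C(19,10) = 19!/(10! × 9!)
= 121645100408832000/(3628800 × 362880)
= 92378

C(19,10) = 92378


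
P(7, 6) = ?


P(7,6) = 7!/1!
= 5040/1
= 5040

P(7,6) = 5040


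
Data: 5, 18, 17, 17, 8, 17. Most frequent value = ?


Frequencies: 5:1, 8:1, 17:3, 18:1
Max frequency = 3
Mode = 17

Mode = 17


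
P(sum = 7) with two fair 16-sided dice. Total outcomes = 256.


Total outcomes = 16×16 = 256
Favorable (sum = 7): 6
P = 6/256 = 0.0234

P = 0.0234


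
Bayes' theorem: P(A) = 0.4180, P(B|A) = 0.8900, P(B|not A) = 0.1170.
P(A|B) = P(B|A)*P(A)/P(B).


P(B) = P(B|A)*P(A) + P(B|A')*P(A')
= 0.8900*0.4180 + 0.1170*0.5820
= 0.372020 + 0.068094 = 0.440114
P(A|B) = 0.372020/0.440114 = 0.8453

P(A|B) = 0.8453


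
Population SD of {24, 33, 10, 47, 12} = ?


Mean = 25.2000
Variance = 188.5600
SD = sqrt(188.5600) = 13.7317

SD = 13.7317


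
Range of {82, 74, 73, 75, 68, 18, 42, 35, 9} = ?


Max = 82, Min = 9
Range = 82 - 9 = 73

Range = 73


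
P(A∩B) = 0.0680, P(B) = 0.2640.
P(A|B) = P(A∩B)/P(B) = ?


P(A|B) = 0.0680/0.2640 = 0.2576

P(A|B) = 0.2576


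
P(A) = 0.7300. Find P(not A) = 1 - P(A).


P(not A) = 1 - 0.7300 = 0.2700

P(not A) = 0.2700


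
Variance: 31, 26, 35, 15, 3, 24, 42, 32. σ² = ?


Mean = 26.0000
Squared deviations: 25.0000, 0, 81.0000, 121.0000, 529.0000, 4.0000, 256.0000, 36.0000
Sum = 1052.0000
Variance = 1052.0000/8 = 131.5000

Variance = 131.5000


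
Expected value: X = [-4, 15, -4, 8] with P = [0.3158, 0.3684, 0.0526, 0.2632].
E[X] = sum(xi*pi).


E[X] = -4*0.3158 + 15*0.3684 - 4*0.0526 + 8*0.2632
= -1.2632 + 5.5260 - 0.2104 + 2.1056
= 6.1580

E[X] = 6.1580


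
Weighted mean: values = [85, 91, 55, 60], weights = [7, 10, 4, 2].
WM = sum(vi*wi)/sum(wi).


Numerator = 85*7 + 91*10 + 55*4 + 60*2 = 1845
Denominator = 7 + 10 + 4 + 2 = 23
WM = 1845/23 = 80.2174

WM = 80.2174


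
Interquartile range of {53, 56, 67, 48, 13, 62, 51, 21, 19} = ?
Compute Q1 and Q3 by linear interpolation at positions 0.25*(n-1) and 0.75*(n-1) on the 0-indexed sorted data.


Sorted: 13, 19, 21, 48, 51, 53, 56, 62, 67
Q1 (25th %ile) = 21.0000
Q3 (75th %ile) = 56.0000
IQR = 56.0000 - 21.0000 = 35.0000

IQR = 35.0000


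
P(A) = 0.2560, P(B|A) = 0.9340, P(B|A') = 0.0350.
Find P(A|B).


P(B) = P(B|A)*P(A) + P(B|A')*P(A')
= 0.9340*0.2560 + 0.0350*0.7440
= 0.239104 + 0.026040 = 0.265144
P(A|B) = 0.239104/0.265144 = 0.9018

P(A|B) = 0.9018


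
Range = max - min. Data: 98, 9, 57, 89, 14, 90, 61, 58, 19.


Max = 98, Min = 9
Range = 98 - 9 = 89

Range = 89


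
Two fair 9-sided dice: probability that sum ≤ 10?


Total outcomes = 9×9 = 81
Favorable (sum ≤ 10): 45
P = 45/81 = 0.5556

P = 0.5556


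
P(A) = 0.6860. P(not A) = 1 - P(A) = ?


P(not A) = 1 - 0.6860 = 0.3140

P(not A) = 0.3140


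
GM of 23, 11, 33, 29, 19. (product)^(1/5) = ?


Product = 23 × 11 × 33 × 29 × 19 = 4600299
GM = 4600299^(1/5) = 21.5059

GM = 21.5059


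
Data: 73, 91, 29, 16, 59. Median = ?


Sorted: 16, 29, 59, 73, 91
n = 5 (odd)
Middle value = 59

Median = 59


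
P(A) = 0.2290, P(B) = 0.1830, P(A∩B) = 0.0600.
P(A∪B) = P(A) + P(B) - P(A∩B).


P(A∪B) = 0.2290 + 0.1830 - 0.0600
= 0.4120 - 0.0600
= 0.3520

P(A∪B) = 0.3520


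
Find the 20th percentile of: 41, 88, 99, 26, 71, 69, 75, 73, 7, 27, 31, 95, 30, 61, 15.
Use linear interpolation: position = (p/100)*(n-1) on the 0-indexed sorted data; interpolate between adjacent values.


Sorted: 7, 15, 26, 27, 30, 31, 41, 61, 69, 71, 73, 75, 88, 95, 99
n = 15
Index = 20/100 * 14 = 2.8000
Lower = data[2] = 26, Upper = data[3] = 27
P20 = 26 + 0.8000*(1) = 26.8000

P20 = 26.8000


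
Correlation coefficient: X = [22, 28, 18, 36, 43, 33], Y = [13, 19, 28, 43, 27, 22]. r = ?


Mean X = 30.0000, Mean Y = 25.3333
SD X = 8.426150, SD Y = 9.357113
Cov = 32.833333
r = 32.833333/(8.426150*9.357113) = 0.4164

r = 0.4164


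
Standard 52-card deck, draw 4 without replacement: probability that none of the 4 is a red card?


P(no red cards) = (26/52) × (25/51) × (24/50) × (23/49)
= 0.0552

P = 0.0552


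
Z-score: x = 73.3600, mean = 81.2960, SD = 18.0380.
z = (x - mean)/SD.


z = (73.3600 - 81.2960)/18.0380
= -7.9360/18.0380
= -0.4400

z = -0.4400


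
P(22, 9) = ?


P(22,9) = 22!/13!
= 1124000727777607680000/6227020800
= 180503769600

P(22,9) = 180503769600


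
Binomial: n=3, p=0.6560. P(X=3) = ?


C(3,3) = 1
p^3 = 0.282300
(1-p)^0 = 1.000000
P = 1 * 0.282300 * 1.000000 = 0.2823

P(X=3) = 0.2823


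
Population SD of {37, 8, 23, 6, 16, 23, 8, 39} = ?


Mean = 20.0000
Variance = 146.0000
SD = sqrt(146.0000) = 12.0830

SD = 12.0830


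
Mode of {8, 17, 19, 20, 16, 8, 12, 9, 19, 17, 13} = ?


Frequencies: 8:2, 9:1, 12:1, 13:1, 16:1, 17:2, 19:2, 20:1
Max frequency = 2
Mode = 8, 17, 19

Mode = 8, 17, 19


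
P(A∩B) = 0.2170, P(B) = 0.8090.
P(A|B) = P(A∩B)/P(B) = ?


P(A|B) = 0.2170/0.8090 = 0.2682

P(A|B) = 0.2682


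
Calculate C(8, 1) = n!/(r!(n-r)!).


C(8,1) = 8!/(1! × 7!)
= 40320/(1 × 5040)
= 8

C(8,1) = 8


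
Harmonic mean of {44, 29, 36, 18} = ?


Sum of reciprocals = 1/44 + 1/29 + 1/36 + 1/18 = 0.140543
HM = 4/0.140543 = 28.4610

HM = 28.4610


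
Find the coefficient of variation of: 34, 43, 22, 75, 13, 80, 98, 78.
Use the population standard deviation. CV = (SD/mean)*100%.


Mean = 55.3750
SD = 29.2401
CV = (29.2401/55.3750)*100 = 52.8038%

CV = 52.8038%


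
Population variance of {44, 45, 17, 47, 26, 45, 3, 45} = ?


Mean = 34.0000
Squared deviations: 100.0000, 121.0000, 289.0000, 169.0000, 64.0000, 121.0000, 961.0000, 121.0000
Sum = 1946.0000
Variance = 1946.0000/8 = 243.2500

Variance = 243.2500


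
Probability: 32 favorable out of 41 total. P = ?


P = 32/41 = 0.7805

P = 0.7805


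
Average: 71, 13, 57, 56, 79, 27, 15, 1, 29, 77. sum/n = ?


Sum = 71 + 13 + 57 + 56 + 79 + 27 + 15 + 1 + 29 + 77 = 425
n = 10
Mean = 425/10 = 42.5000

Mean = 42.5000


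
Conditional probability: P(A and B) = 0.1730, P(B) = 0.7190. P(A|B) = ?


P(A|B) = 0.1730/0.7190 = 0.2406

P(A|B) = 0.2406


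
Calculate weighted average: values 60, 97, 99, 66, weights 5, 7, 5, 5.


Numerator = 60*5 + 97*7 + 99*5 + 66*5 = 1804
Denominator = 5 + 7 + 5 + 5 = 22
WM = 1804/22 = 82.0000

WM = 82.0000


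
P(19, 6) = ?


P(19,6) = 19!/13!
= 121645100408832000/6227020800
= 19535040

P(19,6) = 19535040


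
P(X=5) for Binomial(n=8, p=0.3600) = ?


C(8,5) = 56
p^5 = 0.006047
(1-p)^3 = 0.262144
P = 56 * 0.006047 * 0.262144 = 0.0888

P(X=5) = 0.0888


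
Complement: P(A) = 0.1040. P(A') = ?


P(not A) = 1 - 0.1040 = 0.8960

P(not A) = 0.8960


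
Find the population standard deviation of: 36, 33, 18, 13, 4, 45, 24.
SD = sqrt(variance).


Mean = 24.7143
Variance = 174.2041
SD = sqrt(174.2041) = 13.1986

SD = 13.1986


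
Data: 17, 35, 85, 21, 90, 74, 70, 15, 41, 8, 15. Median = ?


Sorted: 8, 15, 15, 17, 21, 35, 41, 70, 74, 85, 90
n = 11 (odd)
Middle value = 35

Median = 35


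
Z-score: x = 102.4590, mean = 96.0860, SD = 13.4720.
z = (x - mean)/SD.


z = (102.4590 - 96.0860)/13.4720
= 6.3730/13.4720
= 0.4731

z = 0.4731


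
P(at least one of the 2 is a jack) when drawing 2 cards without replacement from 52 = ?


P(at least one) = 1 - P(none)
P(none) = (48/52) × (47/51) = 0.850679
P(at least one) = 1 - 0.850679 = 0.1493

P = 0.1493


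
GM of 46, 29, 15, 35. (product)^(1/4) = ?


Product = 46 × 29 × 15 × 35 = 700350
GM = 700350^(1/4) = 28.9287

GM = 28.9287


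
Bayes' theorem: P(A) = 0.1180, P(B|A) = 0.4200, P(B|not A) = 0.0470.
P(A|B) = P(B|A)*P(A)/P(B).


P(B) = P(B|A)*P(A) + P(B|A')*P(A')
= 0.4200*0.1180 + 0.0470*0.8820
= 0.049560 + 0.041454 = 0.091014
P(A|B) = 0.049560/0.091014 = 0.5445

P(A|B) = 0.5445


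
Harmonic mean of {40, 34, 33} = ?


Sum of reciprocals = 1/40 + 1/34 + 1/33 = 0.084715
HM = 3/0.084715 = 35.4129

HM = 35.4129


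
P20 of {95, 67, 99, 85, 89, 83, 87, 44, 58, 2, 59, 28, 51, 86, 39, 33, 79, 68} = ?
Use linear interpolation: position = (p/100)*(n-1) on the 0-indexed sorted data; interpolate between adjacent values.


Sorted: 2, 28, 33, 39, 44, 51, 58, 59, 67, 68, 79, 83, 85, 86, 87, 89, 95, 99
n = 18
Index = 20/100 * 17 = 3.4000
Lower = data[3] = 39, Upper = data[4] = 44
P20 = 39 + 0.4000*(5) = 41.0000

P20 = 41.0000


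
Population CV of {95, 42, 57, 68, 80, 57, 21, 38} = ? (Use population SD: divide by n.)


Mean = 57.2500
SD = 22.2921
CV = (22.2921/57.2500)*100 = 38.9382%

CV = 38.9382%


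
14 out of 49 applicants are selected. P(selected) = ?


P = 14/49 = 0.2857

P = 0.2857


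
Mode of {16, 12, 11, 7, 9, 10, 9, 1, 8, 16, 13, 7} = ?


Frequencies: 1:1, 7:2, 8:1, 9:2, 10:1, 11:1, 12:1, 13:1, 16:2
Max frequency = 2
Mode = 7, 9, 16

Mode = 7, 9, 16


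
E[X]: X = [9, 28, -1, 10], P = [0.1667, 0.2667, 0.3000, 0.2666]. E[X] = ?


E[X] = 9*0.1667 + 28*0.2667 - 1*0.3000 + 10*0.2666
= 1.5003 + 7.4676 - 0.3000 + 2.6660
= 11.3339

E[X] = 11.3339


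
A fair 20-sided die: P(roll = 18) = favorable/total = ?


Favorable outcomes (roll = 18): 1
Total outcomes = 20
P = 1/20 = 0.0500

P = 0.0500


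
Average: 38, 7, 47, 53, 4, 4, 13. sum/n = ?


Sum = 38 + 7 + 47 + 53 + 4 + 4 + 13 = 166
n = 7
Mean = 166/7 = 23.7143

Mean = 23.7143


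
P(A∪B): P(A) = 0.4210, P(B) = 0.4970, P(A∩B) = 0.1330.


P(A∪B) = 0.4210 + 0.4970 - 0.1330
= 0.9180 - 0.1330
= 0.7850

P(A∪B) = 0.7850


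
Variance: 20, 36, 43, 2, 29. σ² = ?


Mean = 26.0000
Squared deviations: 36.0000, 100.0000, 289.0000, 576.0000, 9.0000
Sum = 1010.0000
Variance = 1010.0000/5 = 202.0000

Variance = 202.0000


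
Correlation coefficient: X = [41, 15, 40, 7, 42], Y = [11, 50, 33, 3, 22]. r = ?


Mean X = 29.0000, Mean Y = 23.8000
SD X = 14.926487, SD Y = 16.557778
Cov = 3.000000
r = 3.000000/(14.926487*16.557778) = 0.0121

r = 0.0121


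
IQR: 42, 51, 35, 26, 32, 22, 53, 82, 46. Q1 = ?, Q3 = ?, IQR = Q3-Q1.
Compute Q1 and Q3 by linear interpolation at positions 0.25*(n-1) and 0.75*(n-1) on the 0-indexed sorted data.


Sorted: 22, 26, 32, 35, 42, 46, 51, 53, 82
Q1 (25th %ile) = 32.0000
Q3 (75th %ile) = 51.0000
IQR = 51.0000 - 32.0000 = 19.0000

IQR = 19.0000


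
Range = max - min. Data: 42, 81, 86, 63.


Max = 86, Min = 42
Range = 86 - 42 = 44

Range = 44


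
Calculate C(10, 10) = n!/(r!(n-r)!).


C(10,10) = 10!/(10! × 0!)
= 3628800/(3628800 × 1)
= 1

C(10,10) = 1


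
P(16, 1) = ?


P(16,1) = 16!/15!
= 20922789888000/1307674368000
= 16

P(16,1) = 16


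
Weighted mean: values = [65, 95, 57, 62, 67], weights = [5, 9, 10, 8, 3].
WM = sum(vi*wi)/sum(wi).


Numerator = 65*5 + 95*9 + 57*10 + 62*8 + 67*3 = 2447
Denominator = 5 + 9 + 10 + 8 + 3 = 35
WM = 2447/35 = 69.9143

WM = 69.9143


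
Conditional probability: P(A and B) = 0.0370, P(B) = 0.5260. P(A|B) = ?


P(A|B) = 0.0370/0.5260 = 0.0703

P(A|B) = 0.0703


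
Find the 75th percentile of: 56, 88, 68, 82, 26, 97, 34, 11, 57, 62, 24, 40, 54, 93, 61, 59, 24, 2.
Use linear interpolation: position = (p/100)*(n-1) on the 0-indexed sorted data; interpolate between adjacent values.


Sorted: 2, 11, 24, 24, 26, 34, 40, 54, 56, 57, 59, 61, 62, 68, 82, 88, 93, 97
n = 18
Index = 75/100 * 17 = 12.7500
Lower = data[12] = 62, Upper = data[13] = 68
P75 = 62 + 0.7500*(6) = 66.5000

P75 = 66.5000


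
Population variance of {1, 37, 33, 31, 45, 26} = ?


Mean = 28.8333
Squared deviations: 774.6944, 66.6944, 17.3611, 4.6944, 261.3611, 8.0278
Sum = 1132.8333
Variance = 1132.8333/6 = 188.8056

Variance = 188.8056


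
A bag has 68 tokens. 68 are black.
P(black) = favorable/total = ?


P = 68/68 = 1.0000

P = 1.0000


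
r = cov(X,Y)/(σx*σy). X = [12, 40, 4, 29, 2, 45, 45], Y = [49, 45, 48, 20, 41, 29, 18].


Mean X = 25.2857, Mean Y = 35.7143
SD X = 17.645026, SD Y = 12.232443
Cov = -137.775510
r = -137.775510/(17.645026*12.232443) = -0.6383

r = -0.6383


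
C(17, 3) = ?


C(17,3) = 17!/(3! × 14!)
= 355687428096000/(6 × 87178291200)
= 680

C(17,3) = 680


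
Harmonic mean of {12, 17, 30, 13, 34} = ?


Sum of reciprocals = 1/12 + 1/17 + 1/30 + 1/13 + 1/34 = 0.281825
HM = 5/0.281825 = 17.7415

HM = 17.7415


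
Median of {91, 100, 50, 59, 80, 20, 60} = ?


Sorted: 20, 50, 59, 60, 80, 91, 100
n = 7 (odd)
Middle value = 60

Median = 60


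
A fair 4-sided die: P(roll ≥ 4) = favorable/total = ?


Favorable outcomes (roll ≥ 4): 1
Total outcomes = 4
P = 1/4 = 0.2500

P = 0.2500


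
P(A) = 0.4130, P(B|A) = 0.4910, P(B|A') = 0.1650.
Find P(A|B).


P(B) = P(B|A)*P(A) + P(B|A')*P(A')
= 0.4910*0.4130 + 0.1650*0.5870
= 0.202783 + 0.096855 = 0.299638
P(A|B) = 0.202783/0.299638 = 0.6768

P(A|B) = 0.6768


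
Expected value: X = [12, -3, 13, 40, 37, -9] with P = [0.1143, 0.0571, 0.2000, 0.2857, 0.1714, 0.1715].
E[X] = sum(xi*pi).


E[X] = 12*0.1143 - 3*0.0571 + 13*0.2000 + 40*0.2857 + 37*0.1714 - 9*0.1715
= 1.3716 - 0.1713 + 2.6000 + 11.4280 + 6.3418 - 1.5435
= 20.0266

E[X] = 20.0266


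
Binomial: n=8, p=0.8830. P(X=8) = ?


C(8,8) = 1
p^8 = 0.369561
(1-p)^0 = 1.000000
P = 1 * 0.369561 * 1.000000 = 0.3696

P(X=8) = 0.3696


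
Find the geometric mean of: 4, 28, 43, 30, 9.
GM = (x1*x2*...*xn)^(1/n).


Product = 4 × 28 × 43 × 30 × 9 = 1300320
GM = 1300320^(1/5) = 16.7036

GM = 16.7036


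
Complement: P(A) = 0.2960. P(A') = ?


P(not A) = 1 - 0.2960 = 0.7040

P(not A) = 0.7040


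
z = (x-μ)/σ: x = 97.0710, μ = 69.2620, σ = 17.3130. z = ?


z = (97.0710 - 69.2620)/17.3130
= 27.8090/17.3130
= 1.6062

z = 1.6062


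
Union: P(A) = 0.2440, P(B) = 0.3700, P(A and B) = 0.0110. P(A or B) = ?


P(A∪B) = 0.2440 + 0.3700 - 0.0110
= 0.6140 - 0.0110
= 0.6030

P(A∪B) = 0.6030


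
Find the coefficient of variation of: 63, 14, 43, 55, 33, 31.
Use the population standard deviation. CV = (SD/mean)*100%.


Mean = 39.8333
SD = 16.1701
CV = (16.1701/39.8333)*100 = 40.5944%

CV = 40.5944%


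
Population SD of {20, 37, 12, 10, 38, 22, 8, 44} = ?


Mean = 23.8750
Variance = 172.6094
SD = sqrt(172.6094) = 13.1381

SD = 13.1381


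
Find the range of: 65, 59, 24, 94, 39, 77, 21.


Max = 94, Min = 21
Range = 94 - 21 = 73

Range = 73


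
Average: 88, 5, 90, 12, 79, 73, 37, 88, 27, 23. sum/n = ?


Sum = 88 + 5 + 90 + 12 + 79 + 73 + 37 + 88 + 27 + 23 = 522
n = 10
Mean = 522/10 = 52.2000

Mean = 52.2000


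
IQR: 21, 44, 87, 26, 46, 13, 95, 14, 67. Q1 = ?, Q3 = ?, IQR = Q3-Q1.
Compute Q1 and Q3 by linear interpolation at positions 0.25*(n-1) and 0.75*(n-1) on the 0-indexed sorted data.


Sorted: 13, 14, 21, 26, 44, 46, 67, 87, 95
Q1 (25th %ile) = 21.0000
Q3 (75th %ile) = 67.0000
IQR = 67.0000 - 21.0000 = 46.0000

IQR = 46.0000


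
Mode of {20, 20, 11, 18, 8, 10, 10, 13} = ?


Frequencies: 8:1, 10:2, 11:1, 13:1, 18:1, 20:2
Max frequency = 2
Mode = 10, 20

Mode = 10, 20


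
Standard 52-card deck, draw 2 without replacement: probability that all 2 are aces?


P(all aces) = (4/52) × (3/51)
= 0.0045

P = 0.0045


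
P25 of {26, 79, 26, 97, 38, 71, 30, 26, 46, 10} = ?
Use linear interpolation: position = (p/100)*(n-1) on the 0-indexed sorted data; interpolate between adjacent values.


Sorted: 10, 26, 26, 26, 30, 38, 46, 71, 79, 97
n = 10
Index = 25/100 * 9 = 2.2500
Lower = data[2] = 26, Upper = data[3] = 26
P25 = 26 + 0.2500*(0) = 26.0000

P25 = 26.0000


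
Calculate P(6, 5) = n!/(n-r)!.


P(6,5) = 6!/1!
= 720/1
= 720

P(6,5) = 720


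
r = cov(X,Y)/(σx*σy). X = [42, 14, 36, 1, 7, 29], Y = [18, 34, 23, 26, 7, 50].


Mean X = 21.5000, Mean Y = 26.3333
SD X = 15.129992, SD Y = 13.374935
Cov = 31.333333
r = 31.333333/(15.129992*13.374935) = 0.1548

r = 0.1548


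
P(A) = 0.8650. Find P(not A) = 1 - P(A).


P(not A) = 1 - 0.8650 = 0.1350

P(not A) = 0.1350


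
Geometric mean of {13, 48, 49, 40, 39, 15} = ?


Product = 13 × 48 × 49 × 40 × 39 × 15 = 715478400
GM = 715478400^(1/6) = 29.9065

GM = 29.9065


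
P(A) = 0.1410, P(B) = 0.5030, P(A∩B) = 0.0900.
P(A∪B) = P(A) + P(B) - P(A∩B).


P(A∪B) = 0.1410 + 0.5030 - 0.0900
= 0.6440 - 0.0900
= 0.5540

P(A∪B) = 0.5540


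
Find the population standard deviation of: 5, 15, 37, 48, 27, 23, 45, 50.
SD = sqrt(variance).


Mean = 31.2500
Variance = 236.6875
SD = sqrt(236.6875) = 15.3847

SD = 15.3847


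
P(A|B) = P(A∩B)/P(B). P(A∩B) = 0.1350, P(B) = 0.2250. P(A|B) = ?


P(A|B) = 0.1350/0.2250 = 0.6000

P(A|B) = 0.6000


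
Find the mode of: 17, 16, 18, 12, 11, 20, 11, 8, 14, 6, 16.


Frequencies: 6:1, 8:1, 11:2, 12:1, 14:1, 16:2, 17:1, 18:1, 20:1
Max frequency = 2
Mode = 11, 16

Mode = 11, 16


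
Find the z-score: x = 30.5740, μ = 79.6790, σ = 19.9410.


z = (30.5740 - 79.6790)/19.9410
= -49.1050/19.9410
= -2.4625

z = -2.4625


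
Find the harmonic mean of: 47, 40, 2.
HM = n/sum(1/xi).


Sum of reciprocals = 1/47 + 1/40 + 1/2 = 0.546277
HM = 3/0.546277 = 5.4917

HM = 5.4917


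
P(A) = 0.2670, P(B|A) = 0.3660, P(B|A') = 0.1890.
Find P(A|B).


P(B) = P(B|A)*P(A) + P(B|A')*P(A')
= 0.3660*0.2670 + 0.1890*0.7330
= 0.097722 + 0.138537 = 0.236259
P(A|B) = 0.097722/0.236259 = 0.4136

P(A|B) = 0.4136


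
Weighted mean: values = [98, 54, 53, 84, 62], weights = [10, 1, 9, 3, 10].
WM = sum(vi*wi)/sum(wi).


Numerator = 98*10 + 54*1 + 53*9 + 84*3 + 62*10 = 2383
Denominator = 10 + 1 + 9 + 3 + 10 = 33
WM = 2383/33 = 72.2121

WM = 72.2121


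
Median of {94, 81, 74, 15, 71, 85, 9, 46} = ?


Sorted: 9, 15, 46, 71, 74, 81, 85, 94
n = 8 (even)
Middle values: 71 and 74
Median = (71+74)/2 = 72.5000

Median = 72.5000


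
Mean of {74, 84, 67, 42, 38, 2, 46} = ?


Sum = 74 + 84 + 67 + 42 + 38 + 2 + 46 = 353
n = 7
Mean = 353/7 = 50.4286

Mean = 50.4286


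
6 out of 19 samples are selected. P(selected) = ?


P = 6/19 = 0.3158

P = 0.3158


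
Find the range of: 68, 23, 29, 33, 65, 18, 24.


Max = 68, Min = 18
Range = 68 - 18 = 50

Range = 50


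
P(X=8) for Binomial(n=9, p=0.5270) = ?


C(9,8) = 9
p^8 = 0.005950
(1-p)^1 = 0.473000
P = 9 * 0.005950 * 0.473000 = 0.0253

P(X=8) = 0.0253


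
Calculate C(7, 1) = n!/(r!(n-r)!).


C(7,1) = 7!/(1! × 6!)
= 5040/(1 × 720)
= 7

C(7,1) = 7


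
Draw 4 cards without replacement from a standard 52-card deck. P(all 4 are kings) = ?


P(all kings) = (4/52) × (3/51) × (2/50) × (1/49)
= 3.6938e-06

P = 3.6938e-06


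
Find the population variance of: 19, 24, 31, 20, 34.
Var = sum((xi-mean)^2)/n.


Mean = 25.6000
Squared deviations: 43.5600, 2.5600, 29.1600, 31.3600, 70.5600
Sum = 177.2000
Variance = 177.2000/5 = 35.4400

Variance = 35.4400


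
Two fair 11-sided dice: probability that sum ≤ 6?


Total outcomes = 11×11 = 121
Favorable (sum ≤ 6): 15
P = 15/121 = 0.1240

P = 0.1240


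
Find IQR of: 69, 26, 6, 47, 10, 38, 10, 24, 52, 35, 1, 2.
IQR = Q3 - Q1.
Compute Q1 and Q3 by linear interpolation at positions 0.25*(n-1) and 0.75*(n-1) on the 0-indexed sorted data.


Sorted: 1, 2, 6, 10, 10, 24, 26, 35, 38, 47, 52, 69
Q1 (25th %ile) = 9.0000
Q3 (75th %ile) = 40.2500
IQR = 40.2500 - 9.0000 = 31.2500

IQR = 31.2500


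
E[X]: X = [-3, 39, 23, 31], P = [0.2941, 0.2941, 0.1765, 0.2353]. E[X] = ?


E[X] = -3*0.2941 + 39*0.2941 + 23*0.1765 + 31*0.2353
= -0.8823 + 11.4699 + 4.0595 + 7.2943
= 21.9414

E[X] = 21.9414


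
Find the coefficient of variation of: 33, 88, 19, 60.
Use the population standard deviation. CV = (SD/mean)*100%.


Mean = 50.0000
SD = 26.4292
CV = (26.4292/50.0000)*100 = 52.8583%

CV = 52.8583%


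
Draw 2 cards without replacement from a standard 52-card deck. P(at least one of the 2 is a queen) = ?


P(at least one) = 1 - P(none)
P(none) = (48/52) × (47/51) = 0.850679
P(at least one) = 1 - 0.850679 = 0.1493

P = 0.1493


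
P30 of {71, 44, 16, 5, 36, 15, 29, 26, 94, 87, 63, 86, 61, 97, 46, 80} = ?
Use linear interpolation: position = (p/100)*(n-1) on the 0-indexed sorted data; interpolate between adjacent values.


Sorted: 5, 15, 16, 26, 29, 36, 44, 46, 61, 63, 71, 80, 86, 87, 94, 97
n = 16
Index = 30/100 * 15 = 4.5000
Lower = data[4] = 29, Upper = data[5] = 36
P30 = 29 + 0.5000*(7) = 32.5000

P30 = 32.5000


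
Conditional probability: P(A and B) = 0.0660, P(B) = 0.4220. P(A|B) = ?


P(A|B) = 0.0660/0.4220 = 0.1564

P(A|B) = 0.1564


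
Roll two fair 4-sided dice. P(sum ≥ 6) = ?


Total outcomes = 4×4 = 16
Favorable (sum ≥ 6): 6
P = 6/16 = 0.3750

P = 0.3750


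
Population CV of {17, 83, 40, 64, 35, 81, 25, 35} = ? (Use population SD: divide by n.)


Mean = 47.5000
SD = 23.6114
CV = (23.6114/47.5000)*100 = 49.7083%

CV = 49.7083%


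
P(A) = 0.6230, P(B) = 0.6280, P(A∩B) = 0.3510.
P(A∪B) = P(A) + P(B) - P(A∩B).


P(A∪B) = 0.6230 + 0.6280 - 0.3510
= 1.2510 - 0.3510
= 0.9000

P(A∪B) = 0.9000


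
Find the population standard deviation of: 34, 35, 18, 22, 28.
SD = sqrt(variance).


Mean = 27.4000
Variance = 43.8400
SD = sqrt(43.8400) = 6.6212

SD = 6.6212


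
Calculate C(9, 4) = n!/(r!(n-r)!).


C(9,4) = 9!/(4! × 5!)
= 362880/(24 × 120)
= 126

C(9,4) = 126


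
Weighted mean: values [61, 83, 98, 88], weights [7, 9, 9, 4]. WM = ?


Numerator = 61*7 + 83*9 + 98*9 + 88*4 = 2408
Denominator = 7 + 9 + 9 + 4 = 29
WM = 2408/29 = 83.0345

WM = 83.0345


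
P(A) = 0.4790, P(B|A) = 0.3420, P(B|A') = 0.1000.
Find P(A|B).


P(B) = P(B|A)*P(A) + P(B|A')*P(A')
= 0.3420*0.4790 + 0.1000*0.5210
= 0.163818 + 0.052100 = 0.215918
P(A|B) = 0.163818/0.215918 = 0.7587

P(A|B) = 0.7587


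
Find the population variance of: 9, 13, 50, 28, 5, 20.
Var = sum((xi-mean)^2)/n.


Mean = 20.8333
Squared deviations: 140.0278, 61.3611, 850.6944, 51.3611, 250.6944, 0.6944
Sum = 1354.8333
Variance = 1354.8333/6 = 225.8056

Variance = 225.8056


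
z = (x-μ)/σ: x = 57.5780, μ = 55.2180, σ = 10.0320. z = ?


z = (57.5780 - 55.2180)/10.0320
= 2.3600/10.0320
= 0.2352

z = 0.2352


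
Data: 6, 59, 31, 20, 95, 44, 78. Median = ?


Sorted: 6, 20, 31, 44, 59, 78, 95
n = 7 (odd)
Middle value = 44

Median = 44


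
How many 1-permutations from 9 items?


P(9,1) = 9!/8!
= 362880/40320
= 9

P(9,1) = 9


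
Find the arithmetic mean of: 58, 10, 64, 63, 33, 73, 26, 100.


Sum = 58 + 10 + 64 + 63 + 33 + 73 + 26 + 100 = 427
n = 8
Mean = 427/8 = 53.3750

Mean = 53.3750


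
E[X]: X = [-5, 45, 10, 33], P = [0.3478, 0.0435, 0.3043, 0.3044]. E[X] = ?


E[X] = -5*0.3478 + 45*0.0435 + 10*0.3043 + 33*0.3044
= -1.7390 + 1.9575 + 3.0430 + 10.0452
= 13.3067

E[X] = 13.3067


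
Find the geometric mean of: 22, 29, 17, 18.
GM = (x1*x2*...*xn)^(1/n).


Product = 22 × 29 × 17 × 18 = 195228
GM = 195228^(1/4) = 21.0201

GM = 21.0201


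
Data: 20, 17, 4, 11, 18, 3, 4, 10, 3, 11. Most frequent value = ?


Frequencies: 3:2, 4:2, 10:1, 11:2, 17:1, 18:1, 20:1
Max frequency = 2
Mode = 3, 4, 11

Mode = 3, 4, 11


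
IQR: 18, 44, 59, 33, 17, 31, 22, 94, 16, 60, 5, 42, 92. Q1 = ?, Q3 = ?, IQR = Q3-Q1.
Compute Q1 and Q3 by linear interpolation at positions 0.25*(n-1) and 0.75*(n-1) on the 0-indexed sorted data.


Sorted: 5, 16, 17, 18, 22, 31, 33, 42, 44, 59, 60, 92, 94
Q1 (25th %ile) = 18.0000
Q3 (75th %ile) = 59.0000
IQR = 59.0000 - 18.0000 = 41.0000

IQR = 41.0000


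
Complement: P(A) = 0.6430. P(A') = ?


P(not A) = 1 - 0.6430 = 0.3570

P(not A) = 0.3570


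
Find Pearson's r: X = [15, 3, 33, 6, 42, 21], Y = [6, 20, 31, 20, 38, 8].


Mean X = 20.0000, Mean Y = 20.5000
SD X = 13.928388, SD Y = 11.427306
Cov = 99.500000
r = 99.500000/(13.928388*11.427306) = 0.6251

r = 0.6251


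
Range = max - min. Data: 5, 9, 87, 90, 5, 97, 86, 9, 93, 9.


Max = 97, Min = 5
Range = 97 - 5 = 92

Range = 92


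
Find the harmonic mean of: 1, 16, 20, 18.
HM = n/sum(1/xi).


Sum of reciprocals = 1/1 + 1/16 + 1/20 + 1/18 = 1.168056
HM = 4/1.168056 = 3.4245

HM = 3.4245


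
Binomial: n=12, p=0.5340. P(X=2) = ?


C(12,2) = 66
p^2 = 0.285156
(1-p)^10 = 0.000483
P = 66 * 0.285156 * 0.000483 = 0.0091

P(X=2) = 0.0091


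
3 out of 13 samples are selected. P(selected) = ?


P = 3/13 = 0.2308

P = 0.2308


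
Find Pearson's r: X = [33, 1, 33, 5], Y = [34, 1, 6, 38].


Mean X = 18.0000, Mean Y = 19.7500
SD X = 15.066519, SD Y = 16.406935
Cov = 22.250000
r = 22.250000/(15.066519*16.406935) = 0.0900

r = 0.0900


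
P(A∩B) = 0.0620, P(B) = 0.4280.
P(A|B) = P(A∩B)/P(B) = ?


P(A|B) = 0.0620/0.4280 = 0.1449

P(A|B) = 0.1449


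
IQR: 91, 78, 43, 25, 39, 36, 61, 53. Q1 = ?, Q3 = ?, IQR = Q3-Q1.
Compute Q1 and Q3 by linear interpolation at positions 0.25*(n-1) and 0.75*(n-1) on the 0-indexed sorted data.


Sorted: 25, 36, 39, 43, 53, 61, 78, 91
Q1 (25th %ile) = 38.2500
Q3 (75th %ile) = 65.2500
IQR = 65.2500 - 38.2500 = 27.0000

IQR = 27.0000


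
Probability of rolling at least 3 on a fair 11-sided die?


Favorable outcomes (roll ≥ 3): 9
Total outcomes = 11
P = 9/11 = 0.8182

P = 0.8182


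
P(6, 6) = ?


P(6,6) = 6!/0!
= 720/1
= 720

P(6,6) = 720


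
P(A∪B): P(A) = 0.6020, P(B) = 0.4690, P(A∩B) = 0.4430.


P(A∪B) = 0.6020 + 0.4690 - 0.4430
= 1.0710 - 0.4430
= 0.6280

P(A∪B) = 0.6280


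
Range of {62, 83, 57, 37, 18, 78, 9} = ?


Max = 83, Min = 9
Range = 83 - 9 = 74

Range = 74


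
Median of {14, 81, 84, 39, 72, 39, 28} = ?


Sorted: 14, 28, 39, 39, 72, 81, 84
n = 7 (odd)
Middle value = 39

Median = 39


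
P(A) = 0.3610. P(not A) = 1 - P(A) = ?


P(not A) = 1 - 0.3610 = 0.6390

P(not A) = 0.6390


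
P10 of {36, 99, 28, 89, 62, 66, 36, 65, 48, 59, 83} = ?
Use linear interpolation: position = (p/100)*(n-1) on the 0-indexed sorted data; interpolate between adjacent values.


Sorted: 28, 36, 36, 48, 59, 62, 65, 66, 83, 89, 99
n = 11
Index = 10/100 * 10 = 1.0000
Lower = data[1] = 36, Upper = data[2] = 36
P10 = 36 + 0*(0) = 36.0000

P10 = 36.0000


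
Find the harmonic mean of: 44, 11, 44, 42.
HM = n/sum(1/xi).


Sum of reciprocals = 1/44 + 1/11 + 1/44 + 1/42 = 0.160173
HM = 4/0.160173 = 24.9730

HM = 24.9730


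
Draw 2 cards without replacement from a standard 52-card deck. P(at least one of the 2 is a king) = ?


P(at least one) = 1 - P(none)
P(none) = (48/52) × (47/51) = 0.850679
P(at least one) = 1 - 0.850679 = 0.1493

P = 0.1493


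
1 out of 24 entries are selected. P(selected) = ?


P = 1/24 = 0.0417

P = 0.0417


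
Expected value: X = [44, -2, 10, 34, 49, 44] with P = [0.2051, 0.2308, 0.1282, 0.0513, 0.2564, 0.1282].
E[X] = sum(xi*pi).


E[X] = 44*0.2051 - 2*0.2308 + 10*0.1282 + 34*0.0513 + 49*0.2564 + 44*0.1282
= 9.0244 - 0.4616 + 1.2820 + 1.7442 + 12.5636 + 5.6408
= 29.7934

E[X] = 29.7934


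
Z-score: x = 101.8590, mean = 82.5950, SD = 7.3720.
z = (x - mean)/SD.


z = (101.8590 - 82.5950)/7.3720
= 19.2640/7.3720
= 2.6131

z = 2.6131


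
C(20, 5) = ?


C(20,5) = 20!/(5! × 15!)
= 2432902008176640000/(120 × 1307674368000)
= 15504

C(20,5) = 15504


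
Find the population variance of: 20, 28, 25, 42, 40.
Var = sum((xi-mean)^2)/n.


Mean = 31.0000
Squared deviations: 121.0000, 9.0000, 36.0000, 121.0000, 81.0000
Sum = 368.0000
Variance = 368.0000/5 = 73.6000

Variance = 73.6000


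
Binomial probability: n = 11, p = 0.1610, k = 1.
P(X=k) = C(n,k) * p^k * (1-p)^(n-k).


C(11,1) = 11
p^1 = 0.161000
(1-p)^10 = 0.172830
P = 11 * 0.161000 * 0.172830 = 0.3061

P(X=1) = 0.3061


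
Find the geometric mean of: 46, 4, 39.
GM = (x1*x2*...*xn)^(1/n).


Product = 46 × 4 × 39 = 7176
GM = 7176^(1/3) = 19.2883

GM = 19.2883


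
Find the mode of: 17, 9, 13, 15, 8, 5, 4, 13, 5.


Frequencies: 4:1, 5:2, 8:1, 9:1, 13:2, 15:1, 17:1
Max frequency = 2
Mode = 5, 13

Mode = 5, 13


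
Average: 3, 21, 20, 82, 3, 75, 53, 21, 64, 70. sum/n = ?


Sum = 3 + 21 + 20 + 82 + 3 + 75 + 53 + 21 + 64 + 70 = 412
n = 10
Mean = 412/10 = 41.2000

Mean = 41.2000


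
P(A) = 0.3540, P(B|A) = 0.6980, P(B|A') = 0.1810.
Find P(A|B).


P(B) = P(B|A)*P(A) + P(B|A')*P(A')
= 0.6980*0.3540 + 0.1810*0.6460
= 0.247092 + 0.116926 = 0.364018
P(A|B) = 0.247092/0.364018 = 0.6788

P(A|B) = 0.6788


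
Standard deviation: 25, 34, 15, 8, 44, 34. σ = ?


Mean = 26.6667
Variance = 149.2222
SD = sqrt(149.2222) = 12.2157

SD = 12.2157
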